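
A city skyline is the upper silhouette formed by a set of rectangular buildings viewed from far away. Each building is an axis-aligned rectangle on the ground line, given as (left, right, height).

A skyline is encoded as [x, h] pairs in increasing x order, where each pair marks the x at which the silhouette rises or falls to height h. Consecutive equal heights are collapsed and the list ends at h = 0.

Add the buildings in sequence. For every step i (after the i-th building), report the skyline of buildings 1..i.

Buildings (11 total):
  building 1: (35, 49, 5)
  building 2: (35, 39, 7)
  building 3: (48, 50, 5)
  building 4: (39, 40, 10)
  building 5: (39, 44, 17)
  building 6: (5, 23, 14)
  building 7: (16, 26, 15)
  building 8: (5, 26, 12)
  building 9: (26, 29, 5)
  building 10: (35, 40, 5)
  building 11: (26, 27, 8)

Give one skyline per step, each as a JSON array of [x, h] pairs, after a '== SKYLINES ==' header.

== SKYLINES ==
[[35,5],[49,0]]
[[35,7],[39,5],[49,0]]
[[35,7],[39,5],[50,0]]
[[35,7],[39,10],[40,5],[50,0]]
[[35,7],[39,17],[44,5],[50,0]]
[[5,14],[23,0],[35,7],[39,17],[44,5],[50,0]]
[[5,14],[16,15],[26,0],[35,7],[39,17],[44,5],[50,0]]
[[5,14],[16,15],[26,0],[35,7],[39,17],[44,5],[50,0]]
[[5,14],[16,15],[26,5],[29,0],[35,7],[39,17],[44,5],[50,0]]
[[5,14],[16,15],[26,5],[29,0],[35,7],[39,17],[44,5],[50,0]]
[[5,14],[16,15],[26,8],[27,5],[29,0],[35,7],[39,17],[44,5],[50,0]]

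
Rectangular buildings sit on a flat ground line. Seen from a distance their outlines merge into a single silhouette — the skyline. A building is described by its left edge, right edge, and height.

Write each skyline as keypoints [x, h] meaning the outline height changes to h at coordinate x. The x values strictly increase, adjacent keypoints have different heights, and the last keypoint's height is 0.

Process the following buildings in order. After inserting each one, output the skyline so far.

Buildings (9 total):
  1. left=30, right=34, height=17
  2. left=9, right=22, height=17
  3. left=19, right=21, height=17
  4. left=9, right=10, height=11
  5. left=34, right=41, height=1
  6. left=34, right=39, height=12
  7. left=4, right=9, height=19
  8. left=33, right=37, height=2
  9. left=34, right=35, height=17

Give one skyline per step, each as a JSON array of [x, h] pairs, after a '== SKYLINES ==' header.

== SKYLINES ==
[[30,17],[34,0]]
[[9,17],[22,0],[30,17],[34,0]]
[[9,17],[22,0],[30,17],[34,0]]
[[9,17],[22,0],[30,17],[34,0]]
[[9,17],[22,0],[30,17],[34,1],[41,0]]
[[9,17],[22,0],[30,17],[34,12],[39,1],[41,0]]
[[4,19],[9,17],[22,0],[30,17],[34,12],[39,1],[41,0]]
[[4,19],[9,17],[22,0],[30,17],[34,12],[39,1],[41,0]]
[[4,19],[9,17],[22,0],[30,17],[35,12],[39,1],[41,0]]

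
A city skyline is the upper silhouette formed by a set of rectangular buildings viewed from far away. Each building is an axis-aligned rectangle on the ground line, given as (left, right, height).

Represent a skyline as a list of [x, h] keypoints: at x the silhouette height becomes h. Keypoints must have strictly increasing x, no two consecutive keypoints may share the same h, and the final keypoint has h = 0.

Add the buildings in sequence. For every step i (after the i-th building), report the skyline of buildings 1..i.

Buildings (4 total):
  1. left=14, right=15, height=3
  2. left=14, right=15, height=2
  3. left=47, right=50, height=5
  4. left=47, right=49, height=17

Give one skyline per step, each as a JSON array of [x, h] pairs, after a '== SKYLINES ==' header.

== SKYLINES ==
[[14,3],[15,0]]
[[14,3],[15,0]]
[[14,3],[15,0],[47,5],[50,0]]
[[14,3],[15,0],[47,17],[49,5],[50,0]]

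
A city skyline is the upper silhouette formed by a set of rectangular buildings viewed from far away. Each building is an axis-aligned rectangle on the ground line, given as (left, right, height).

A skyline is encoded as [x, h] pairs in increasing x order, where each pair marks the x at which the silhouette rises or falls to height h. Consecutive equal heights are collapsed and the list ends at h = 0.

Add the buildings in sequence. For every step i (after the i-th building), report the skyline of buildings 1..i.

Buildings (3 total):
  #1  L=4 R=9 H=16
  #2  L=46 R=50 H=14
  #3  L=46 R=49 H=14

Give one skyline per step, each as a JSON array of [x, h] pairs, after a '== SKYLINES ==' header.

== SKYLINES ==
[[4,16],[9,0]]
[[4,16],[9,0],[46,14],[50,0]]
[[4,16],[9,0],[46,14],[50,0]]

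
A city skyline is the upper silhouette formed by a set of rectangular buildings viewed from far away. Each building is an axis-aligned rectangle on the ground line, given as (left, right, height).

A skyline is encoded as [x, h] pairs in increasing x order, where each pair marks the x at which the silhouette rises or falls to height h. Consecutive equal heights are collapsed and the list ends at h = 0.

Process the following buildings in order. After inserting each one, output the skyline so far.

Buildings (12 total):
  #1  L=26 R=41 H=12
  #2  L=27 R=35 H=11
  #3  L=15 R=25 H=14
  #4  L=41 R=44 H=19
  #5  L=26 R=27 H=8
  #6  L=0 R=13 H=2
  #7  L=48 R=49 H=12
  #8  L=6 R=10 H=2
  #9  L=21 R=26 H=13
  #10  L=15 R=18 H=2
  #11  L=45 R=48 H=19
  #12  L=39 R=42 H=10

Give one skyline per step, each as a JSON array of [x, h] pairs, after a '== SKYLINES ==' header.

== SKYLINES ==
[[26,12],[41,0]]
[[26,12],[41,0]]
[[15,14],[25,0],[26,12],[41,0]]
[[15,14],[25,0],[26,12],[41,19],[44,0]]
[[15,14],[25,0],[26,12],[41,19],[44,0]]
[[0,2],[13,0],[15,14],[25,0],[26,12],[41,19],[44,0]]
[[0,2],[13,0],[15,14],[25,0],[26,12],[41,19],[44,0],[48,12],[49,0]]
[[0,2],[13,0],[15,14],[25,0],[26,12],[41,19],[44,0],[48,12],[49,0]]
[[0,2],[13,0],[15,14],[25,13],[26,12],[41,19],[44,0],[48,12],[49,0]]
[[0,2],[13,0],[15,14],[25,13],[26,12],[41,19],[44,0],[48,12],[49,0]]
[[0,2],[13,0],[15,14],[25,13],[26,12],[41,19],[44,0],[45,19],[48,12],[49,0]]
[[0,2],[13,0],[15,14],[25,13],[26,12],[41,19],[44,0],[45,19],[48,12],[49,0]]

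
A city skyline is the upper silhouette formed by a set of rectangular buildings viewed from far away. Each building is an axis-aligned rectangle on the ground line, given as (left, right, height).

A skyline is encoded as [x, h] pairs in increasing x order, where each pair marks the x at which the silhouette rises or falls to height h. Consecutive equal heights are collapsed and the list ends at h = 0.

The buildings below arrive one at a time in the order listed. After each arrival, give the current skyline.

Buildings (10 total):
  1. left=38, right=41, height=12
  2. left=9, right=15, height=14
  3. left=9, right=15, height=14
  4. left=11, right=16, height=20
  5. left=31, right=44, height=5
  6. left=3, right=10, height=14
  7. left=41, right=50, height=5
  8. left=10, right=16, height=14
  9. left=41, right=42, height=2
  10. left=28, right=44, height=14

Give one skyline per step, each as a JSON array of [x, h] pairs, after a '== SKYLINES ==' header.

== SKYLINES ==
[[38,12],[41,0]]
[[9,14],[15,0],[38,12],[41,0]]
[[9,14],[15,0],[38,12],[41,0]]
[[9,14],[11,20],[16,0],[38,12],[41,0]]
[[9,14],[11,20],[16,0],[31,5],[38,12],[41,5],[44,0]]
[[3,14],[11,20],[16,0],[31,5],[38,12],[41,5],[44,0]]
[[3,14],[11,20],[16,0],[31,5],[38,12],[41,5],[50,0]]
[[3,14],[11,20],[16,0],[31,5],[38,12],[41,5],[50,0]]
[[3,14],[11,20],[16,0],[31,5],[38,12],[41,5],[50,0]]
[[3,14],[11,20],[16,0],[28,14],[44,5],[50,0]]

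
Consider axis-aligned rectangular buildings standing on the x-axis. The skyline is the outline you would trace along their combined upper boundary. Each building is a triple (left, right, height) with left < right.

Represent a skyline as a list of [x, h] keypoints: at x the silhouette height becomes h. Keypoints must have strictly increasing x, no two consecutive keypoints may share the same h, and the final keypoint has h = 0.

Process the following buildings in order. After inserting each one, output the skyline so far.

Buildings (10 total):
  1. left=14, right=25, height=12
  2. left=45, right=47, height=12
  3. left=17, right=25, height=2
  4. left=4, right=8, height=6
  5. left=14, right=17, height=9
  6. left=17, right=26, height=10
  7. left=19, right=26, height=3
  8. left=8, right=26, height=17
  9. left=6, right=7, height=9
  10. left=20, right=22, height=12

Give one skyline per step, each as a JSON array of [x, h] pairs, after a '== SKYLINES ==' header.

== SKYLINES ==
[[14,12],[25,0]]
[[14,12],[25,0],[45,12],[47,0]]
[[14,12],[25,0],[45,12],[47,0]]
[[4,6],[8,0],[14,12],[25,0],[45,12],[47,0]]
[[4,6],[8,0],[14,12],[25,0],[45,12],[47,0]]
[[4,6],[8,0],[14,12],[25,10],[26,0],[45,12],[47,0]]
[[4,6],[8,0],[14,12],[25,10],[26,0],[45,12],[47,0]]
[[4,6],[8,17],[26,0],[45,12],[47,0]]
[[4,6],[6,9],[7,6],[8,17],[26,0],[45,12],[47,0]]
[[4,6],[6,9],[7,6],[8,17],[26,0],[45,12],[47,0]]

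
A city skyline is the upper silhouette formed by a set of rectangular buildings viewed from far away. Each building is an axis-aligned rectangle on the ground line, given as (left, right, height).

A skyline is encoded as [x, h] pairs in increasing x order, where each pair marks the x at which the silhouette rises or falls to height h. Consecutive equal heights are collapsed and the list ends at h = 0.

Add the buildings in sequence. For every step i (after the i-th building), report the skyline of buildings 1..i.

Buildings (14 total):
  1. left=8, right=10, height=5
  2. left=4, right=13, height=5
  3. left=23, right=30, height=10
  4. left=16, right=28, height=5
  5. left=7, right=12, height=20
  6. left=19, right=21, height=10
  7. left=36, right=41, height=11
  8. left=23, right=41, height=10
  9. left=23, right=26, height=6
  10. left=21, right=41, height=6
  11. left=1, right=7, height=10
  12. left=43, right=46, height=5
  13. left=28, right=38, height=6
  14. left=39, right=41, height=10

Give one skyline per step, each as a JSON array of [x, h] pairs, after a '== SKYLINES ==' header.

== SKYLINES ==
[[8,5],[10,0]]
[[4,5],[13,0]]
[[4,5],[13,0],[23,10],[30,0]]
[[4,5],[13,0],[16,5],[23,10],[30,0]]
[[4,5],[7,20],[12,5],[13,0],[16,5],[23,10],[30,0]]
[[4,5],[7,20],[12,5],[13,0],[16,5],[19,10],[21,5],[23,10],[30,0]]
[[4,5],[7,20],[12,5],[13,0],[16,5],[19,10],[21,5],[23,10],[30,0],[36,11],[41,0]]
[[4,5],[7,20],[12,5],[13,0],[16,5],[19,10],[21,5],[23,10],[36,11],[41,0]]
[[4,5],[7,20],[12,5],[13,0],[16,5],[19,10],[21,5],[23,10],[36,11],[41,0]]
[[4,5],[7,20],[12,5],[13,0],[16,5],[19,10],[21,6],[23,10],[36,11],[41,0]]
[[1,10],[7,20],[12,5],[13,0],[16,5],[19,10],[21,6],[23,10],[36,11],[41,0]]
[[1,10],[7,20],[12,5],[13,0],[16,5],[19,10],[21,6],[23,10],[36,11],[41,0],[43,5],[46,0]]
[[1,10],[7,20],[12,5],[13,0],[16,5],[19,10],[21,6],[23,10],[36,11],[41,0],[43,5],[46,0]]
[[1,10],[7,20],[12,5],[13,0],[16,5],[19,10],[21,6],[23,10],[36,11],[41,0],[43,5],[46,0]]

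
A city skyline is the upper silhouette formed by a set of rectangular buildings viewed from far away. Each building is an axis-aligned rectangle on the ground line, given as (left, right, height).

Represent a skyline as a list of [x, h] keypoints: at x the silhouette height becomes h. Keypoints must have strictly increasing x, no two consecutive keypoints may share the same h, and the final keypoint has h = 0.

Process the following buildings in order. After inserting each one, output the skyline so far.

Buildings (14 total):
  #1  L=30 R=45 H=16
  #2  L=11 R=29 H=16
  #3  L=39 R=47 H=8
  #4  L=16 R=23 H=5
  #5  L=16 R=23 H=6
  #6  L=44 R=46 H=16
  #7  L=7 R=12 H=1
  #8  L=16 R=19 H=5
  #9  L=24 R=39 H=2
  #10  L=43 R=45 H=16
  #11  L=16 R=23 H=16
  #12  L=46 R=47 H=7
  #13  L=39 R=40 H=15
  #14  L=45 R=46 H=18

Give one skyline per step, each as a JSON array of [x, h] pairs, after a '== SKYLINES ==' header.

== SKYLINES ==
[[30,16],[45,0]]
[[11,16],[29,0],[30,16],[45,0]]
[[11,16],[29,0],[30,16],[45,8],[47,0]]
[[11,16],[29,0],[30,16],[45,8],[47,0]]
[[11,16],[29,0],[30,16],[45,8],[47,0]]
[[11,16],[29,0],[30,16],[46,8],[47,0]]
[[7,1],[11,16],[29,0],[30,16],[46,8],[47,0]]
[[7,1],[11,16],[29,0],[30,16],[46,8],[47,0]]
[[7,1],[11,16],[29,2],[30,16],[46,8],[47,0]]
[[7,1],[11,16],[29,2],[30,16],[46,8],[47,0]]
[[7,1],[11,16],[29,2],[30,16],[46,8],[47,0]]
[[7,1],[11,16],[29,2],[30,16],[46,8],[47,0]]
[[7,1],[11,16],[29,2],[30,16],[46,8],[47,0]]
[[7,1],[11,16],[29,2],[30,16],[45,18],[46,8],[47,0]]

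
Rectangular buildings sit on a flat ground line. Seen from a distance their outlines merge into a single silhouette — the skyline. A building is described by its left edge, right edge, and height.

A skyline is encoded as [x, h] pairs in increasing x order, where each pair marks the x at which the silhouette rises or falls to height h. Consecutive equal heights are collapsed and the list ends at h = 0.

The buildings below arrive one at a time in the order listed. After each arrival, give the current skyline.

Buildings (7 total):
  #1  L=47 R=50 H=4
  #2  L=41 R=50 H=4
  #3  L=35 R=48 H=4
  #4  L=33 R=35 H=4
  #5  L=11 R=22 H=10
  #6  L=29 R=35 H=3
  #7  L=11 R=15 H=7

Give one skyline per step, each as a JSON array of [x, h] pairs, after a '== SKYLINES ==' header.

== SKYLINES ==
[[47,4],[50,0]]
[[41,4],[50,0]]
[[35,4],[50,0]]
[[33,4],[50,0]]
[[11,10],[22,0],[33,4],[50,0]]
[[11,10],[22,0],[29,3],[33,4],[50,0]]
[[11,10],[22,0],[29,3],[33,4],[50,0]]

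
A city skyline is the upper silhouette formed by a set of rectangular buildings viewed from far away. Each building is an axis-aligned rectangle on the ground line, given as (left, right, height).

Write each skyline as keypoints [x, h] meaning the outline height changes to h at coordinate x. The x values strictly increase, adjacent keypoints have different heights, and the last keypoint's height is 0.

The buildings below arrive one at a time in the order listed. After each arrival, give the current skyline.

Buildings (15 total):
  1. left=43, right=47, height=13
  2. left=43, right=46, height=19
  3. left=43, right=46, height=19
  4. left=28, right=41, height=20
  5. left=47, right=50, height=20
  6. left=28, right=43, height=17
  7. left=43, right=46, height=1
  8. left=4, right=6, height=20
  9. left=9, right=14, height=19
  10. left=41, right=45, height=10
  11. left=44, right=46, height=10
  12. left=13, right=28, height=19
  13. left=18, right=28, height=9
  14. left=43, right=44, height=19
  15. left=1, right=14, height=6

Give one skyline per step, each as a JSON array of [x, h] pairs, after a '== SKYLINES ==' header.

== SKYLINES ==
[[43,13],[47,0]]
[[43,19],[46,13],[47,0]]
[[43,19],[46,13],[47,0]]
[[28,20],[41,0],[43,19],[46,13],[47,0]]
[[28,20],[41,0],[43,19],[46,13],[47,20],[50,0]]
[[28,20],[41,17],[43,19],[46,13],[47,20],[50,0]]
[[28,20],[41,17],[43,19],[46,13],[47,20],[50,0]]
[[4,20],[6,0],[28,20],[41,17],[43,19],[46,13],[47,20],[50,0]]
[[4,20],[6,0],[9,19],[14,0],[28,20],[41,17],[43,19],[46,13],[47,20],[50,0]]
[[4,20],[6,0],[9,19],[14,0],[28,20],[41,17],[43,19],[46,13],[47,20],[50,0]]
[[4,20],[6,0],[9,19],[14,0],[28,20],[41,17],[43,19],[46,13],[47,20],[50,0]]
[[4,20],[6,0],[9,19],[28,20],[41,17],[43,19],[46,13],[47,20],[50,0]]
[[4,20],[6,0],[9,19],[28,20],[41,17],[43,19],[46,13],[47,20],[50,0]]
[[4,20],[6,0],[9,19],[28,20],[41,17],[43,19],[46,13],[47,20],[50,0]]
[[1,6],[4,20],[6,6],[9,19],[28,20],[41,17],[43,19],[46,13],[47,20],[50,0]]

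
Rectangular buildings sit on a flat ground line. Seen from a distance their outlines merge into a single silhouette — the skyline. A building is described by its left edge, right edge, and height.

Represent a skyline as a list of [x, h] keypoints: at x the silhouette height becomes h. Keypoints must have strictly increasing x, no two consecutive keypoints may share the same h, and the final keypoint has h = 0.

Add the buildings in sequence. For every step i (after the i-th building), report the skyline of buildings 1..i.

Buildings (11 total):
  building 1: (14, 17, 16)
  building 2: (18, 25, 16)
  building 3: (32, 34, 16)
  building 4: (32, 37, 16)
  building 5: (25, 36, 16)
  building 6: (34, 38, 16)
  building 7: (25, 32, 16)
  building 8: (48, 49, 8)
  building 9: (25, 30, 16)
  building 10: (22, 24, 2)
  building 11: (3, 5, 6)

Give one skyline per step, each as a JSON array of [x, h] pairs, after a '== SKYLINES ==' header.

== SKYLINES ==
[[14,16],[17,0]]
[[14,16],[17,0],[18,16],[25,0]]
[[14,16],[17,0],[18,16],[25,0],[32,16],[34,0]]
[[14,16],[17,0],[18,16],[25,0],[32,16],[37,0]]
[[14,16],[17,0],[18,16],[37,0]]
[[14,16],[17,0],[18,16],[38,0]]
[[14,16],[17,0],[18,16],[38,0]]
[[14,16],[17,0],[18,16],[38,0],[48,8],[49,0]]
[[14,16],[17,0],[18,16],[38,0],[48,8],[49,0]]
[[14,16],[17,0],[18,16],[38,0],[48,8],[49,0]]
[[3,6],[5,0],[14,16],[17,0],[18,16],[38,0],[48,8],[49,0]]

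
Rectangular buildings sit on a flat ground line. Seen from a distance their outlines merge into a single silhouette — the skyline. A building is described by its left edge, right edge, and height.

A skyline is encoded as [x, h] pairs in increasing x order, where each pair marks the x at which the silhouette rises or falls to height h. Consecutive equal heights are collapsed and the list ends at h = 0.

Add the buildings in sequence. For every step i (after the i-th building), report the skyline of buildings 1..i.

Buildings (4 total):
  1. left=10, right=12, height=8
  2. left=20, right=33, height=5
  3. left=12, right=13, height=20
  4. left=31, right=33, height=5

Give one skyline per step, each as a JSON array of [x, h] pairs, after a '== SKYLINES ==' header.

== SKYLINES ==
[[10,8],[12,0]]
[[10,8],[12,0],[20,5],[33,0]]
[[10,8],[12,20],[13,0],[20,5],[33,0]]
[[10,8],[12,20],[13,0],[20,5],[33,0]]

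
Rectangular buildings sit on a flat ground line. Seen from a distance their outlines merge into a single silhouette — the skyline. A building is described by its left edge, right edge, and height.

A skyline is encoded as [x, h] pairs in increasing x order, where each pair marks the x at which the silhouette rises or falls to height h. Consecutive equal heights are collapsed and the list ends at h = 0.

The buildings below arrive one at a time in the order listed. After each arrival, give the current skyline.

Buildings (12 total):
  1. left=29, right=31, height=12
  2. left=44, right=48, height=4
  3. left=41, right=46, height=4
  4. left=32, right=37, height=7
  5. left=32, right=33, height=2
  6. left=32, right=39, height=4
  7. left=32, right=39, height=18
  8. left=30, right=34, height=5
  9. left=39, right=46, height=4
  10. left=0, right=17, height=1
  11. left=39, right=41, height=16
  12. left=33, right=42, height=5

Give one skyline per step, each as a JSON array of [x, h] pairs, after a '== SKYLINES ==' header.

== SKYLINES ==
[[29,12],[31,0]]
[[29,12],[31,0],[44,4],[48,0]]
[[29,12],[31,0],[41,4],[48,0]]
[[29,12],[31,0],[32,7],[37,0],[41,4],[48,0]]
[[29,12],[31,0],[32,7],[37,0],[41,4],[48,0]]
[[29,12],[31,0],[32,7],[37,4],[39,0],[41,4],[48,0]]
[[29,12],[31,0],[32,18],[39,0],[41,4],[48,0]]
[[29,12],[31,5],[32,18],[39,0],[41,4],[48,0]]
[[29,12],[31,5],[32,18],[39,4],[48,0]]
[[0,1],[17,0],[29,12],[31,5],[32,18],[39,4],[48,0]]
[[0,1],[17,0],[29,12],[31,5],[32,18],[39,16],[41,4],[48,0]]
[[0,1],[17,0],[29,12],[31,5],[32,18],[39,16],[41,5],[42,4],[48,0]]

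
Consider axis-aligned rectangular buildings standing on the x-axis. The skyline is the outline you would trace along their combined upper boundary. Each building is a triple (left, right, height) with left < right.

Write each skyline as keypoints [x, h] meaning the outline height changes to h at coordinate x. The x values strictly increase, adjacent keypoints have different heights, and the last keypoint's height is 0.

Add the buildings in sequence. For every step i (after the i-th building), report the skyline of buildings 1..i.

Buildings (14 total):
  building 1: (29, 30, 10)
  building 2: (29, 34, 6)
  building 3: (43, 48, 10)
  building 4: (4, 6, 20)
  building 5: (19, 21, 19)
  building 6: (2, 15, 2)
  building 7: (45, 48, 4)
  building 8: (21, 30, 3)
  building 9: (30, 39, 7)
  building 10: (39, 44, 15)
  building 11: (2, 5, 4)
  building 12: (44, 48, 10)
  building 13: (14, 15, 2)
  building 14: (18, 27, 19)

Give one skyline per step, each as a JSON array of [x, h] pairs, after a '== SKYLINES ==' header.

== SKYLINES ==
[[29,10],[30,0]]
[[29,10],[30,6],[34,0]]
[[29,10],[30,6],[34,0],[43,10],[48,0]]
[[4,20],[6,0],[29,10],[30,6],[34,0],[43,10],[48,0]]
[[4,20],[6,0],[19,19],[21,0],[29,10],[30,6],[34,0],[43,10],[48,0]]
[[2,2],[4,20],[6,2],[15,0],[19,19],[21,0],[29,10],[30,6],[34,0],[43,10],[48,0]]
[[2,2],[4,20],[6,2],[15,0],[19,19],[21,0],[29,10],[30,6],[34,0],[43,10],[48,0]]
[[2,2],[4,20],[6,2],[15,0],[19,19],[21,3],[29,10],[30,6],[34,0],[43,10],[48,0]]
[[2,2],[4,20],[6,2],[15,0],[19,19],[21,3],[29,10],[30,7],[39,0],[43,10],[48,0]]
[[2,2],[4,20],[6,2],[15,0],[19,19],[21,3],[29,10],[30,7],[39,15],[44,10],[48,0]]
[[2,4],[4,20],[6,2],[15,0],[19,19],[21,3],[29,10],[30,7],[39,15],[44,10],[48,0]]
[[2,4],[4,20],[6,2],[15,0],[19,19],[21,3],[29,10],[30,7],[39,15],[44,10],[48,0]]
[[2,4],[4,20],[6,2],[15,0],[19,19],[21,3],[29,10],[30,7],[39,15],[44,10],[48,0]]
[[2,4],[4,20],[6,2],[15,0],[18,19],[27,3],[29,10],[30,7],[39,15],[44,10],[48,0]]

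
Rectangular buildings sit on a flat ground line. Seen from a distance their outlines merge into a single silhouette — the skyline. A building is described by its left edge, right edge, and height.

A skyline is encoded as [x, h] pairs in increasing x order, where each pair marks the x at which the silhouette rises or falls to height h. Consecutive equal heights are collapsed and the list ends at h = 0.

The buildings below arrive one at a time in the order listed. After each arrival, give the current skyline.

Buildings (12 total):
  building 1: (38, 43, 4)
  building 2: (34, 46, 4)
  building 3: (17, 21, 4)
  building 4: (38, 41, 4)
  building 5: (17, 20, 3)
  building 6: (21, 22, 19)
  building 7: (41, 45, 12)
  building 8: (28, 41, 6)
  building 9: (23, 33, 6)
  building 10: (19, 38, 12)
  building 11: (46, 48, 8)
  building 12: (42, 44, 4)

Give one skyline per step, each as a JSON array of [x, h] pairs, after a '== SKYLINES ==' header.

== SKYLINES ==
[[38,4],[43,0]]
[[34,4],[46,0]]
[[17,4],[21,0],[34,4],[46,0]]
[[17,4],[21,0],[34,4],[46,0]]
[[17,4],[21,0],[34,4],[46,0]]
[[17,4],[21,19],[22,0],[34,4],[46,0]]
[[17,4],[21,19],[22,0],[34,4],[41,12],[45,4],[46,0]]
[[17,4],[21,19],[22,0],[28,6],[41,12],[45,4],[46,0]]
[[17,4],[21,19],[22,0],[23,6],[41,12],[45,4],[46,0]]
[[17,4],[19,12],[21,19],[22,12],[38,6],[41,12],[45,4],[46,0]]
[[17,4],[19,12],[21,19],[22,12],[38,6],[41,12],[45,4],[46,8],[48,0]]
[[17,4],[19,12],[21,19],[22,12],[38,6],[41,12],[45,4],[46,8],[48,0]]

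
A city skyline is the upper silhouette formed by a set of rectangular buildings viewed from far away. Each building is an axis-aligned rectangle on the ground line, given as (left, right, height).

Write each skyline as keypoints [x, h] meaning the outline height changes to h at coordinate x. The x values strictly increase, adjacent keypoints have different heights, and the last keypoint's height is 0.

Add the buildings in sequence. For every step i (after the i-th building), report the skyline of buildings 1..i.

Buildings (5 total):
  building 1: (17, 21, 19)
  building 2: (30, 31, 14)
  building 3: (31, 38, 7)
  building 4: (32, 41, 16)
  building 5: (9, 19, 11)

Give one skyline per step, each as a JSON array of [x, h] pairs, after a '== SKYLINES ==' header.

== SKYLINES ==
[[17,19],[21,0]]
[[17,19],[21,0],[30,14],[31,0]]
[[17,19],[21,0],[30,14],[31,7],[38,0]]
[[17,19],[21,0],[30,14],[31,7],[32,16],[41,0]]
[[9,11],[17,19],[21,0],[30,14],[31,7],[32,16],[41,0]]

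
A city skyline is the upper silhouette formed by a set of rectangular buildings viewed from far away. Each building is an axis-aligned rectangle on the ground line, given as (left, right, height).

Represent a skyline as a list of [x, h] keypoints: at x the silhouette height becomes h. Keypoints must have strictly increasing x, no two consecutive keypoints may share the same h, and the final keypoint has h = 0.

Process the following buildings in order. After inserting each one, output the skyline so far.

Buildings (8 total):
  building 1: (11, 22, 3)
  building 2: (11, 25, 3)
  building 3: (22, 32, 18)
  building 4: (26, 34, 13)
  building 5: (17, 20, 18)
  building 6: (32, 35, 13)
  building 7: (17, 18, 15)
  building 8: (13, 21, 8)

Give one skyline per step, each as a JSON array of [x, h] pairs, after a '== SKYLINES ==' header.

== SKYLINES ==
[[11,3],[22,0]]
[[11,3],[25,0]]
[[11,3],[22,18],[32,0]]
[[11,3],[22,18],[32,13],[34,0]]
[[11,3],[17,18],[20,3],[22,18],[32,13],[34,0]]
[[11,3],[17,18],[20,3],[22,18],[32,13],[35,0]]
[[11,3],[17,18],[20,3],[22,18],[32,13],[35,0]]
[[11,3],[13,8],[17,18],[20,8],[21,3],[22,18],[32,13],[35,0]]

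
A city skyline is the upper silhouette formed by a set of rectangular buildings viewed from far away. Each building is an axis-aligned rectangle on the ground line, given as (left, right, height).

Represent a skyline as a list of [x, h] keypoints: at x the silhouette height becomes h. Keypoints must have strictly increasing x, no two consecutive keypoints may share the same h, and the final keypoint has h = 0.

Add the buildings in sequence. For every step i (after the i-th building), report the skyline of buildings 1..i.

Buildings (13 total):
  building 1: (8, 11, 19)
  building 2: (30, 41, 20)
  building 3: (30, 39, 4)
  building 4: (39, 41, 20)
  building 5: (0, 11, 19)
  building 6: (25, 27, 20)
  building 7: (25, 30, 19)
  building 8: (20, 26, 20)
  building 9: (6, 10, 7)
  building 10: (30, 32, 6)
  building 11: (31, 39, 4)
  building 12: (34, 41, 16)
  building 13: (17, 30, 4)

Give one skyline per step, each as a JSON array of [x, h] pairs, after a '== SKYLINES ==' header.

== SKYLINES ==
[[8,19],[11,0]]
[[8,19],[11,0],[30,20],[41,0]]
[[8,19],[11,0],[30,20],[41,0]]
[[8,19],[11,0],[30,20],[41,0]]
[[0,19],[11,0],[30,20],[41,0]]
[[0,19],[11,0],[25,20],[27,0],[30,20],[41,0]]
[[0,19],[11,0],[25,20],[27,19],[30,20],[41,0]]
[[0,19],[11,0],[20,20],[27,19],[30,20],[41,0]]
[[0,19],[11,0],[20,20],[27,19],[30,20],[41,0]]
[[0,19],[11,0],[20,20],[27,19],[30,20],[41,0]]
[[0,19],[11,0],[20,20],[27,19],[30,20],[41,0]]
[[0,19],[11,0],[20,20],[27,19],[30,20],[41,0]]
[[0,19],[11,0],[17,4],[20,20],[27,19],[30,20],[41,0]]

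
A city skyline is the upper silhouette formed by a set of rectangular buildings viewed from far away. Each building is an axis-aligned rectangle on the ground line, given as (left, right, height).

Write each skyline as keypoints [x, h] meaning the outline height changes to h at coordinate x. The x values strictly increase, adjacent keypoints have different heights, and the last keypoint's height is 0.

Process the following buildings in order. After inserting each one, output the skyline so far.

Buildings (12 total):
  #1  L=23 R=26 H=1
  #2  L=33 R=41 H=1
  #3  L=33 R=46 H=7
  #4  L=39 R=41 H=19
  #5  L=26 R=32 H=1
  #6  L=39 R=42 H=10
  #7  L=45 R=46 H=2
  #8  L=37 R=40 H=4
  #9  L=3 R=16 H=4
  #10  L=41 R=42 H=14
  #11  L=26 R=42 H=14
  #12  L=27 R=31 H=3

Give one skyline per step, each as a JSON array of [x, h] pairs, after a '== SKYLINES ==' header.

== SKYLINES ==
[[23,1],[26,0]]
[[23,1],[26,0],[33,1],[41,0]]
[[23,1],[26,0],[33,7],[46,0]]
[[23,1],[26,0],[33,7],[39,19],[41,7],[46,0]]
[[23,1],[32,0],[33,7],[39,19],[41,7],[46,0]]
[[23,1],[32,0],[33,7],[39,19],[41,10],[42,7],[46,0]]
[[23,1],[32,0],[33,7],[39,19],[41,10],[42,7],[46,0]]
[[23,1],[32,0],[33,7],[39,19],[41,10],[42,7],[46,0]]
[[3,4],[16,0],[23,1],[32,0],[33,7],[39,19],[41,10],[42,7],[46,0]]
[[3,4],[16,0],[23,1],[32,0],[33,7],[39,19],[41,14],[42,7],[46,0]]
[[3,4],[16,0],[23,1],[26,14],[39,19],[41,14],[42,7],[46,0]]
[[3,4],[16,0],[23,1],[26,14],[39,19],[41,14],[42,7],[46,0]]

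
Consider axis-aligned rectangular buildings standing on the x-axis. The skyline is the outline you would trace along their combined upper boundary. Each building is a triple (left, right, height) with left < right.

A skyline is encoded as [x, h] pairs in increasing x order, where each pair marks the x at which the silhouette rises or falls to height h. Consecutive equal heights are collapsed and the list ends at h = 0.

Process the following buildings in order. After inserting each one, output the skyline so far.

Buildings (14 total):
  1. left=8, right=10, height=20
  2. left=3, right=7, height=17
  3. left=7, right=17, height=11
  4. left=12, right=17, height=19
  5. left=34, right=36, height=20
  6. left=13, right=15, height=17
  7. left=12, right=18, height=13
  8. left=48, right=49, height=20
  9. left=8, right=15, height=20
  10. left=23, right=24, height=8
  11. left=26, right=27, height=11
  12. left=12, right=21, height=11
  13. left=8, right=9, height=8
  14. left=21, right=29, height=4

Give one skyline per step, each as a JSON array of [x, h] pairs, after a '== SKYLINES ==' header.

== SKYLINES ==
[[8,20],[10,0]]
[[3,17],[7,0],[8,20],[10,0]]
[[3,17],[7,11],[8,20],[10,11],[17,0]]
[[3,17],[7,11],[8,20],[10,11],[12,19],[17,0]]
[[3,17],[7,11],[8,20],[10,11],[12,19],[17,0],[34,20],[36,0]]
[[3,17],[7,11],[8,20],[10,11],[12,19],[17,0],[34,20],[36,0]]
[[3,17],[7,11],[8,20],[10,11],[12,19],[17,13],[18,0],[34,20],[36,0]]
[[3,17],[7,11],[8,20],[10,11],[12,19],[17,13],[18,0],[34,20],[36,0],[48,20],[49,0]]
[[3,17],[7,11],[8,20],[15,19],[17,13],[18,0],[34,20],[36,0],[48,20],[49,0]]
[[3,17],[7,11],[8,20],[15,19],[17,13],[18,0],[23,8],[24,0],[34,20],[36,0],[48,20],[49,0]]
[[3,17],[7,11],[8,20],[15,19],[17,13],[18,0],[23,8],[24,0],[26,11],[27,0],[34,20],[36,0],[48,20],[49,0]]
[[3,17],[7,11],[8,20],[15,19],[17,13],[18,11],[21,0],[23,8],[24,0],[26,11],[27,0],[34,20],[36,0],[48,20],[49,0]]
[[3,17],[7,11],[8,20],[15,19],[17,13],[18,11],[21,0],[23,8],[24,0],[26,11],[27,0],[34,20],[36,0],[48,20],[49,0]]
[[3,17],[7,11],[8,20],[15,19],[17,13],[18,11],[21,4],[23,8],[24,4],[26,11],[27,4],[29,0],[34,20],[36,0],[48,20],[49,0]]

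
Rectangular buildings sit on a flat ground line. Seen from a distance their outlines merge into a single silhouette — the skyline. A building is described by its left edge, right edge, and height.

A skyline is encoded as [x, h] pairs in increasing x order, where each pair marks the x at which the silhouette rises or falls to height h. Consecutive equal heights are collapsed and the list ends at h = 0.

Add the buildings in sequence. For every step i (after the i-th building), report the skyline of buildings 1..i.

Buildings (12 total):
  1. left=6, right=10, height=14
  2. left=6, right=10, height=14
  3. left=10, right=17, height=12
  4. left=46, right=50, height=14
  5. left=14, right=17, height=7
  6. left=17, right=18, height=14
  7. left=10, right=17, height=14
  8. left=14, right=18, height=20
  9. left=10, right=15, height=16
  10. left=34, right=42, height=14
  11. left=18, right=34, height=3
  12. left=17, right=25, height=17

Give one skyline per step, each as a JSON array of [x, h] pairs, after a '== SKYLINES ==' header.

== SKYLINES ==
[[6,14],[10,0]]
[[6,14],[10,0]]
[[6,14],[10,12],[17,0]]
[[6,14],[10,12],[17,0],[46,14],[50,0]]
[[6,14],[10,12],[17,0],[46,14],[50,0]]
[[6,14],[10,12],[17,14],[18,0],[46,14],[50,0]]
[[6,14],[18,0],[46,14],[50,0]]
[[6,14],[14,20],[18,0],[46,14],[50,0]]
[[6,14],[10,16],[14,20],[18,0],[46,14],[50,0]]
[[6,14],[10,16],[14,20],[18,0],[34,14],[42,0],[46,14],[50,0]]
[[6,14],[10,16],[14,20],[18,3],[34,14],[42,0],[46,14],[50,0]]
[[6,14],[10,16],[14,20],[18,17],[25,3],[34,14],[42,0],[46,14],[50,0]]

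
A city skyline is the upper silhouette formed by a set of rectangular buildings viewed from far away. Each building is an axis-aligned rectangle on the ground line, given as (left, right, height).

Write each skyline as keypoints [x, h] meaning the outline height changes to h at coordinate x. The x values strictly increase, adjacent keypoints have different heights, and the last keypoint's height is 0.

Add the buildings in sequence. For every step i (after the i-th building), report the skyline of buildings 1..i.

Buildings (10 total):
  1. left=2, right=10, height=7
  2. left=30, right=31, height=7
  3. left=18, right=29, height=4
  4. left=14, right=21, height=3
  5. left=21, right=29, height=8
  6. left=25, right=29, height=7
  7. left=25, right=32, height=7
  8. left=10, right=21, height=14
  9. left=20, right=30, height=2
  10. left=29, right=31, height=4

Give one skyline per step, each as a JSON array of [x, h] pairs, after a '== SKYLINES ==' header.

== SKYLINES ==
[[2,7],[10,0]]
[[2,7],[10,0],[30,7],[31,0]]
[[2,7],[10,0],[18,4],[29,0],[30,7],[31,0]]
[[2,7],[10,0],[14,3],[18,4],[29,0],[30,7],[31,0]]
[[2,7],[10,0],[14,3],[18,4],[21,8],[29,0],[30,7],[31,0]]
[[2,7],[10,0],[14,3],[18,4],[21,8],[29,0],[30,7],[31,0]]
[[2,7],[10,0],[14,3],[18,4],[21,8],[29,7],[32,0]]
[[2,7],[10,14],[21,8],[29,7],[32,0]]
[[2,7],[10,14],[21,8],[29,7],[32,0]]
[[2,7],[10,14],[21,8],[29,7],[32,0]]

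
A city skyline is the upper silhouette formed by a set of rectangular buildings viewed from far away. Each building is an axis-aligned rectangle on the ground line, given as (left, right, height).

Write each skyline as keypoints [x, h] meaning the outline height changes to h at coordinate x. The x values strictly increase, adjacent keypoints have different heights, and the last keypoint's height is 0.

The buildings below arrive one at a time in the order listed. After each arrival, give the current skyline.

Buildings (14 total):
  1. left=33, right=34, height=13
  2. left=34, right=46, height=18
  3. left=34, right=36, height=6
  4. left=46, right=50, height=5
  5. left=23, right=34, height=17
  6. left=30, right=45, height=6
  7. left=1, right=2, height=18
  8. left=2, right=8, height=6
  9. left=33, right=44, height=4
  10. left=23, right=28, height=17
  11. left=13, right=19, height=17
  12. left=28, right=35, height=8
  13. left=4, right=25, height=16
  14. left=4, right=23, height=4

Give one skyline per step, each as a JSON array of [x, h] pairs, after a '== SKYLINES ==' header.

== SKYLINES ==
[[33,13],[34,0]]
[[33,13],[34,18],[46,0]]
[[33,13],[34,18],[46,0]]
[[33,13],[34,18],[46,5],[50,0]]
[[23,17],[34,18],[46,5],[50,0]]
[[23,17],[34,18],[46,5],[50,0]]
[[1,18],[2,0],[23,17],[34,18],[46,5],[50,0]]
[[1,18],[2,6],[8,0],[23,17],[34,18],[46,5],[50,0]]
[[1,18],[2,6],[8,0],[23,17],[34,18],[46,5],[50,0]]
[[1,18],[2,6],[8,0],[23,17],[34,18],[46,5],[50,0]]
[[1,18],[2,6],[8,0],[13,17],[19,0],[23,17],[34,18],[46,5],[50,0]]
[[1,18],[2,6],[8,0],[13,17],[19,0],[23,17],[34,18],[46,5],[50,0]]
[[1,18],[2,6],[4,16],[13,17],[19,16],[23,17],[34,18],[46,5],[50,0]]
[[1,18],[2,6],[4,16],[13,17],[19,16],[23,17],[34,18],[46,5],[50,0]]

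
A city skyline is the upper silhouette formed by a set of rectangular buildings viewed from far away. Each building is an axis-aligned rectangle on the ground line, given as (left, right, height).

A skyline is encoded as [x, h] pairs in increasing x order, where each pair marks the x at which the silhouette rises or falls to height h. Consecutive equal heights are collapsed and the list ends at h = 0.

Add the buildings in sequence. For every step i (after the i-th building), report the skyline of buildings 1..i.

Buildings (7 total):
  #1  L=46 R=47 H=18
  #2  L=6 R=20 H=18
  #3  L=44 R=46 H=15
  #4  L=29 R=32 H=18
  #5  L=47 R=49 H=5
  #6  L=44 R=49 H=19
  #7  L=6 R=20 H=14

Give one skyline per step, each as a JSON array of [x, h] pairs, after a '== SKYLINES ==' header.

== SKYLINES ==
[[46,18],[47,0]]
[[6,18],[20,0],[46,18],[47,0]]
[[6,18],[20,0],[44,15],[46,18],[47,0]]
[[6,18],[20,0],[29,18],[32,0],[44,15],[46,18],[47,0]]
[[6,18],[20,0],[29,18],[32,0],[44,15],[46,18],[47,5],[49,0]]
[[6,18],[20,0],[29,18],[32,0],[44,19],[49,0]]
[[6,18],[20,0],[29,18],[32,0],[44,19],[49,0]]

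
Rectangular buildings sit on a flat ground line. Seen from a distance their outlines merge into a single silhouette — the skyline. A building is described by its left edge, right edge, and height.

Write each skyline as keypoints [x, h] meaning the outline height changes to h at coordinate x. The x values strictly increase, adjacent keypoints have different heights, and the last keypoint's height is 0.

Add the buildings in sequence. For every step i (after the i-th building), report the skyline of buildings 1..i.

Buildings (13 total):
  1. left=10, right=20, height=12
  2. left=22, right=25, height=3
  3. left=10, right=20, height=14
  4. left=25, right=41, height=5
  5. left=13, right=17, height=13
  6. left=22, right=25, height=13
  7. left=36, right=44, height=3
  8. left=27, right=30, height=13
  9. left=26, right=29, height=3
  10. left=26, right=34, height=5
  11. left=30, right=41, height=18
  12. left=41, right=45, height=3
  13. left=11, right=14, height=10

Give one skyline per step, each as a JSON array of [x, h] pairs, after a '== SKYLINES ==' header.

== SKYLINES ==
[[10,12],[20,0]]
[[10,12],[20,0],[22,3],[25,0]]
[[10,14],[20,0],[22,3],[25,0]]
[[10,14],[20,0],[22,3],[25,5],[41,0]]
[[10,14],[20,0],[22,3],[25,5],[41,0]]
[[10,14],[20,0],[22,13],[25,5],[41,0]]
[[10,14],[20,0],[22,13],[25,5],[41,3],[44,0]]
[[10,14],[20,0],[22,13],[25,5],[27,13],[30,5],[41,3],[44,0]]
[[10,14],[20,0],[22,13],[25,5],[27,13],[30,5],[41,3],[44,0]]
[[10,14],[20,0],[22,13],[25,5],[27,13],[30,5],[41,3],[44,0]]
[[10,14],[20,0],[22,13],[25,5],[27,13],[30,18],[41,3],[44,0]]
[[10,14],[20,0],[22,13],[25,5],[27,13],[30,18],[41,3],[45,0]]
[[10,14],[20,0],[22,13],[25,5],[27,13],[30,18],[41,3],[45,0]]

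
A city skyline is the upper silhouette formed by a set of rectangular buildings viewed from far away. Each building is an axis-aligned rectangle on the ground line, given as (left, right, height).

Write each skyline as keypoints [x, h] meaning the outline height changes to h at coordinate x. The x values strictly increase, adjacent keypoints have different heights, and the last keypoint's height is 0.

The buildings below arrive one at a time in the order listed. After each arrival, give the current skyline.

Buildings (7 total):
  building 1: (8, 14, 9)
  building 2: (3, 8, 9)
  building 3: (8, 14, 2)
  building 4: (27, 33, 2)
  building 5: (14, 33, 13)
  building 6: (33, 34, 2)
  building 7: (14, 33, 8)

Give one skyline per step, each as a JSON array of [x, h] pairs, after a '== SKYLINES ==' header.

== SKYLINES ==
[[8,9],[14,0]]
[[3,9],[14,0]]
[[3,9],[14,0]]
[[3,9],[14,0],[27,2],[33,0]]
[[3,9],[14,13],[33,0]]
[[3,9],[14,13],[33,2],[34,0]]
[[3,9],[14,13],[33,2],[34,0]]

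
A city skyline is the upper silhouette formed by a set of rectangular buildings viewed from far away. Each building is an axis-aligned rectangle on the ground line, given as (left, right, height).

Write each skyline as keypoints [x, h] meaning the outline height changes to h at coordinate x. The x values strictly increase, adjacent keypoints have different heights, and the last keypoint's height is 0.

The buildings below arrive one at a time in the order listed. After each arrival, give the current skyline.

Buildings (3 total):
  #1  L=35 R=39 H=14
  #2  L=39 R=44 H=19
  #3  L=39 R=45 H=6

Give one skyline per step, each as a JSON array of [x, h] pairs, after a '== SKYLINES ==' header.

== SKYLINES ==
[[35,14],[39,0]]
[[35,14],[39,19],[44,0]]
[[35,14],[39,19],[44,6],[45,0]]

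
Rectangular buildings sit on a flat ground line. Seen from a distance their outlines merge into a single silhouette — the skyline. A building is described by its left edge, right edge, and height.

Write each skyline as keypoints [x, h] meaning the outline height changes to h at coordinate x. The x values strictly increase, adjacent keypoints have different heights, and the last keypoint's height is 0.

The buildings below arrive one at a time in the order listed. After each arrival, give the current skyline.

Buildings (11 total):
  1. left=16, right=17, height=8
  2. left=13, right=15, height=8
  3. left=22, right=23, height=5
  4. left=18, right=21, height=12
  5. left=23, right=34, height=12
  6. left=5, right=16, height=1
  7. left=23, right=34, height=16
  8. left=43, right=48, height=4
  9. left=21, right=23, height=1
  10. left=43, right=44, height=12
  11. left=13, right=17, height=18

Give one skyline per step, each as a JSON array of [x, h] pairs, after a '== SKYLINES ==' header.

== SKYLINES ==
[[16,8],[17,0]]
[[13,8],[15,0],[16,8],[17,0]]
[[13,8],[15,0],[16,8],[17,0],[22,5],[23,0]]
[[13,8],[15,0],[16,8],[17,0],[18,12],[21,0],[22,5],[23,0]]
[[13,8],[15,0],[16,8],[17,0],[18,12],[21,0],[22,5],[23,12],[34,0]]
[[5,1],[13,8],[15,1],[16,8],[17,0],[18,12],[21,0],[22,5],[23,12],[34,0]]
[[5,1],[13,8],[15,1],[16,8],[17,0],[18,12],[21,0],[22,5],[23,16],[34,0]]
[[5,1],[13,8],[15,1],[16,8],[17,0],[18,12],[21,0],[22,5],[23,16],[34,0],[43,4],[48,0]]
[[5,1],[13,8],[15,1],[16,8],[17,0],[18,12],[21,1],[22,5],[23,16],[34,0],[43,4],[48,0]]
[[5,1],[13,8],[15,1],[16,8],[17,0],[18,12],[21,1],[22,5],[23,16],[34,0],[43,12],[44,4],[48,0]]
[[5,1],[13,18],[17,0],[18,12],[21,1],[22,5],[23,16],[34,0],[43,12],[44,4],[48,0]]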